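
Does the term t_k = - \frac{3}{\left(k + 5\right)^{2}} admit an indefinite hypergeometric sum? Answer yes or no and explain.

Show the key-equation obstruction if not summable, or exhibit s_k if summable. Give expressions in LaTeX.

No; the coefficient equations for f are inconsistent.

Compute t_(k+1)/t_k: get (k + 5)**2/(k + 6)**2.
Gosper form: A/B · C(k+1)/C(k) with A=k**2 + 10*k + 25, B=k**2 + 12*k + 36, C=1.
f must satisfy (k**2 + 10*k + 25)·f(k+1) − (k**2 + 10*k + 25)·f(k) = 1.
Degrees (2,2,0) ⇒ d ≤ 0.
Generic f = c0 gives residual -1; -1 = 0 cannot hold, so t_k is not Gosper-summable.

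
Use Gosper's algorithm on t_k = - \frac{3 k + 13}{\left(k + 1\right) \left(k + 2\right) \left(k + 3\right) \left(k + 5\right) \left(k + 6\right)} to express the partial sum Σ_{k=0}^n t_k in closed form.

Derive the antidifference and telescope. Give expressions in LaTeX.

Ratio r(k) = (k + 1)*(k + 5)*(3*k + 16)/((k + 4)*(k + 7)*(3*k + 13)).
Take A(k)=k + 1, B(k)=k + 7, C(k)=k**2 + 25*k/3 + 52/3.
Need (k + 1)·f(k+1) − (k + 6)·f(k) = k**2 + 25*k/3 + 52/3.
From deg A=1, deg B=1, deg C=2: d=5.
Coefficient equations give f(k) = k*(k + 3)*(k + 4)*(k**2 + 8*k + 17)/30.
So s_k = (B(k−1)f/C)·t_k = (k*(k + 3)*(k + 6)*(k**2 + 8*k + 17)/(10*(3*k + 13)))·t_k = k*(-k**2 - 8*k - 17)/(10*(k**3 + 8*k**2 + 17*k + 10)).
Check: Δs_k = (-3*k - 13)/(k**5 + 17*k**4 + 107*k**3 + 307*k**2 + 396*k + 180). ✓
Evaluate: s_(n+1) = (-n**3 - 11*n**2 - 36*n - 26)/(10*(n**3 + 11*n**2 + 36*n + 36)); subtract s_(0) = 0 ⇒ S(n) = (-n**3 - 11*n**2 - 36*n - 26)/(10*(n**3 + 11*n**2 + 36*n + 36)).

S(n) = \frac{- n^{3} - 11 n^{2} - 36 n - 26}{10 \left(n^{3} + 11 n^{2} + 36 n + 36\right)}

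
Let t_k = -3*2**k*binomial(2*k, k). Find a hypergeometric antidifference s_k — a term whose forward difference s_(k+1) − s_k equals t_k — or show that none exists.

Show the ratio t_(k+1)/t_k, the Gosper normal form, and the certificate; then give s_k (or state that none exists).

The ratio is 4*(2*k + 1)/(k + 1).
Gosper form: A/B · C(k+1)/C(k) with A=8*k + 4, B=k + 1, C=1.
Solve (8*k + 4)·f(k+1) − (k)·f(k) = 1.
d = -1 from the (1,1,0) case.
Bound -1 < 0, so the key equation has no polynomial solution.

none (Gosper's algorithm certifies no s_k)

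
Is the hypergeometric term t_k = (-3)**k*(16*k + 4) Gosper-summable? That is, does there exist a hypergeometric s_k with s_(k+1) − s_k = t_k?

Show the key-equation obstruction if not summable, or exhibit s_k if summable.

Step 1: r(k) = 3*(-4*k - 5)/(4*k + 1).
Gosper form: A/B · C(k+1)/C(k) with A=-3, B=1, C=k + 1/4.
f must satisfy (-3)·f(k+1) − (1)·f(k) = k + 1/4.
deg f ≤ 1 (via 0,0,1).
Coefficient equations give f(k) = -(2*k - 1)/8.
Get s_k = R·t_k = (-3)**k*(2 - 4*k) with R(k) = B(k−1)f(k)/C(k) = -(2*k - 1)/(2*(4*k + 1)).
Verify: (-3)**k*(16*k + 4) matches t_k.

Yes. s_k = (-3)**k*(2 - 4*k).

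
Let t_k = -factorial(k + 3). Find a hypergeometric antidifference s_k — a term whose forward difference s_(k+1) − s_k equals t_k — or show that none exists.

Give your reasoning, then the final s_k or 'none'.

none — t_k is not Gosper-summable

Ratio r(k) = k + 4.
Normal form (A,B,C) = (k + 4, 1, 1).
Key eq: (k + 4)·f(k+1) = (1)·f(k) + (1).
Degrees (1,0,0) ⇒ d ≤ -1.
deg f ≤ -1 is impossible — no certificate.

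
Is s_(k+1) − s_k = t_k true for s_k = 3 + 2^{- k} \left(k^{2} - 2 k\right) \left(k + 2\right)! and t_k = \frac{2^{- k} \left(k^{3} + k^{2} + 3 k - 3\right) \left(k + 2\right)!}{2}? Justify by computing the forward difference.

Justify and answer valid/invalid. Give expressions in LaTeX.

s_(k+1) = -2**(-k - 1)*(2*k - (k + 1)**2 + 2)*factorial(k + 3) + 3
s_(k+1) − s_k = (k**3 + k**2 + 3*k - 3)*factorial(k + 2)/(2*2**k)
(s_(k+1) − s_k) − t_k = 0

valid; difference matches t_k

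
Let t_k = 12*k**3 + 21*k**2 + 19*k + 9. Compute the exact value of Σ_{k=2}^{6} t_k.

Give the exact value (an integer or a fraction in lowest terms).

Σ = 7595

Compute t_(k+1)/t_k: get (12*k**3 + 57*k**2 + 97*k + 61)/(12*k**3 + 21*k**2 + 19*k + 9).
Gosper form: A/B · C(k+1)/C(k) with A=1, B=1, C=k**3 + 7*k**2/4 + 19*k/12 + 3/4.
Key eq: (1)·f(k+1) = (1)·f(k) + (k**3 + 7*k**2/4 + 19*k/12 + 3/4).
d = 4 from the (0,0,3) case.
A polynomial solution: f(k) = k*(3*k**3 + k**2 + 2*k + 3)/12.
R(k) = B(k−1)·f(k)/C(k) = k*(3*k**3 + k**2 + 2*k + 3)/(12*k**3 + 21*k**2 + 19*k + 9); s_k = R·t_k = k*(3*k**3 + k**2 + 2*k + 3).
s_(k+1) − s_k = 12*k**3 + 21*k**2 + 19*k + 9 = t_k.
Evaluate s at k=7 and k=2: 7665 and 70; difference 7595.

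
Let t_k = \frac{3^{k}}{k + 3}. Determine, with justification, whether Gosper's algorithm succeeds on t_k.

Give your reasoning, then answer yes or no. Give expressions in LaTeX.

No. Not Gosper-summable.

Compute t_(k+1)/t_k: get 3*(k + 3)/(k + 4).
Take A(k)=3*k + 9, B(k)=k + 4, C(k)=1.
Key eq: (3*k + 9)·f(k+1) = (k + 3)·f(k) + (1).
Bound: deg f ≤ -1.
Negative degree bound (-1): no f exists, t_k not Gosper-summable.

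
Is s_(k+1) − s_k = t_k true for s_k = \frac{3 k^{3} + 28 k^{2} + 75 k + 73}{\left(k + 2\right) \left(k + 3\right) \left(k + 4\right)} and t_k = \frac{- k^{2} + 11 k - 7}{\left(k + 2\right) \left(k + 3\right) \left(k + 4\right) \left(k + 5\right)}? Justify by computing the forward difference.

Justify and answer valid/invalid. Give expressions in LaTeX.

s_(k+1) = (75*k + 3*(k + 1)**3 + 28*(k + 1)**2 + 148)/((k + 3)*(k + 4)*(k + 5))
s_(k+1) − s_k = (-k**2 + 11*k - 7)/(k**4 + 14*k**3 + 71*k**2 + 154*k + 120)
(s_(k+1) − s_k) − t_k = 0

Valid: the claim telescopes to t_k.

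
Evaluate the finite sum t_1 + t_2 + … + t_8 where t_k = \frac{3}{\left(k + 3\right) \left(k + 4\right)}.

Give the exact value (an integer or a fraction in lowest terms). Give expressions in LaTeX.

Step 1: r(k) = (k + 3)/(k + 5).
A = k + 3, B = k + 5, C = 1.
Solve (k + 3)·f(k+1) − (k + 4)·f(k) = 1.
Degrees (1,1,0) ⇒ d ≤ 1.
A polynomial solution: f(k) = k/3.
So s_k = (B(k−1)f/C)·t_k = (k*(k + 4)/3)·t_k = k/(k + 3).
Check: Δs_k = 3/(k**2 + 7*k + 12). ✓
Telescoping: Σ = s_(9) − s_(1) = 3/4 − (1/4) = 1/2.

Σ = 1/2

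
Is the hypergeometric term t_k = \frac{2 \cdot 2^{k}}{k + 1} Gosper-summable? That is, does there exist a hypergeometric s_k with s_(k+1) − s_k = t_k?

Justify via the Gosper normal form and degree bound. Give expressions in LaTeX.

Step 1: r(k) = 2*(k + 1)/(k + 2).
Take A(k)=2*k + 2, B(k)=k + 2, C(k)=1.
f must satisfy (2*k + 2)·f(k+1) − (k + 1)·f(k) = 1.
Bound: deg f ≤ -1.
Bound -1 < 0, so the key equation has no polynomial solution.

No — t_k has no hypergeometric antidifference.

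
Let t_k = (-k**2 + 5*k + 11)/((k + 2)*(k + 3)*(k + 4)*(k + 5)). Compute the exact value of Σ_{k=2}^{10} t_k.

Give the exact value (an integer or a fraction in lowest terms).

t_(k+1)/t_k = (k**3 - k**2 - 21*k - 30)/(k**3 + k**2 - 41*k - 66).
A = k + 2, B = k + 6, C = k**2 - 5*k - 11.
Solve (k + 2)·f(k+1) − (k + 5)·f(k) = k**2 - 5*k - 11.
Degrees (1,1,2) ⇒ d ≤ 3.
A polynomial solution: f(k) = -k*(k**2 + 17*k + 26)/8.
Get s_k = R·t_k = k*(k**2 + 17*k + 26)/(8*(k + 2)*(k + 3)*(k + 4)) with R(k) = B(k−1)f(k)/C(k) = -k*(k + 5)*(k**2 + 17*k + 26)/(8*(k**2 - 5*k - 11)).
Δs = (-k**2 + 5*k + 11)/(k**4 + 14*k**3 + 71*k**2 + 154*k + 120), as required.
Evaluate s at k=11 and k=2: 1837/10920 and 2/15; difference 127/3640.

Σ = 127/3640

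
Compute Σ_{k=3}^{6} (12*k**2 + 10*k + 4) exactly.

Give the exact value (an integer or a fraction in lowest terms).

Σ = 1228

The ratio is (6*k**2 + 17*k + 13)/(6*k**2 + 5*k + 2).
Factor: A=1; B=1; C=k**2 + 5*k/6 + 1/3.
Key eq: (1)·f(k+1) = (1)·f(k) + (k**2 + 5*k/6 + 1/3).
Degrees (0,0,2) ⇒ d ≤ 3.
Coefficient equations give f(k) = k*(4*k**2 - k + 1)/12.
R(k) = B(k−1)·f(k)/C(k) = k*(4*k**2 - k + 1)/(2*(6*k**2 + 5*k + 2)); s_k = R·t_k = k*(4*k**2 - k + 1).
Δs = 12*k**2 + 10*k + 4, as required.
Sum = s_(7) − s_(3); s_(7) = 1330, s_(3) = 102 ⇒ 1228.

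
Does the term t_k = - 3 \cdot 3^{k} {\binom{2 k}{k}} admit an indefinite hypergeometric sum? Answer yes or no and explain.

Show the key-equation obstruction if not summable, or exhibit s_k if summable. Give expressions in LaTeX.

t_(k+1)/t_k = 6*(2*k + 1)/(k + 1).
A = 12*k + 6, B = k + 1, C = 1.
f must satisfy (12*k + 6)·f(k+1) − (k)·f(k) = 1.
Bound: deg f ≤ -1.
deg f ≤ -1 is impossible — no certificate.

No — key equation has no polynomial f.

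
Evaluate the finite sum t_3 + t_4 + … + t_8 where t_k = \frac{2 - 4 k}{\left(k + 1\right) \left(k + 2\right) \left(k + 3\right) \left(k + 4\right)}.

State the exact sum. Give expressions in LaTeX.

The ratio is (k + 1)*(2*k + 1)/((k + 5)*(2*k - 1)).
Normal form (A,B,C) = (k + 1, k + 5, k - 1/2).
f must satisfy (k + 1)·f(k+1) − (k + 4)·f(k) = k - 1/2.
Degrees (1,1,1) ⇒ d ≤ 3.
Solve for f: f(k) = -k/2 (degree 1 ≤ 3).
Get s_k = R·t_k = 2*k/((k + 1)*(k + 2)*(k + 3)) with R(k) = B(k−1)f(k)/C(k) = -k*(k + 4)/(2*k - 1).
s_(k+1) − s_k = 2*(1 - 2*k)/(k**4 + 10*k**3 + 35*k**2 + 50*k + 24) = t_k.
Sum = s_(9) − s_(3); s_(9) = 3/220, s_(3) = 1/20 ⇒ -2/55.

Σ = -2/55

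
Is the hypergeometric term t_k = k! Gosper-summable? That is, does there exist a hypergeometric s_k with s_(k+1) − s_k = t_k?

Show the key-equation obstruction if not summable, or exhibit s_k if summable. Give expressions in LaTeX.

No — t_k has no hypergeometric antidifference.

Ratio r(k) = k + 1.
Normal form (A,B,C) = (k + 1, 1, 1).
Need (k + 1)·f(k+1) − (1)·f(k) = 1.
Bound: deg f ≤ -1.
Negative degree bound (-1): no f exists, t_k not Gosper-summable.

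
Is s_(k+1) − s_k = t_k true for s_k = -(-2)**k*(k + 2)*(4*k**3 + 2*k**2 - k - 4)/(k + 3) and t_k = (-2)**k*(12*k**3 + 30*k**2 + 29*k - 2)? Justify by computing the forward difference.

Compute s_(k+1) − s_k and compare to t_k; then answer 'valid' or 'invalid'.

Invalid: residual (-2)**k*(-12*k**4 - 70*k**3 - 121*k**2 - 84*k + 10)/(k**2 + 7*k + 12) ≠ 0.

s_(k+1) = 2*(-2)**k*(4*k**4 + 26*k**3 + 57*k**2 + 46*k + 3)/(k + 4)
s_(k+1) − s_k = (-2)**k*(12*k**5 + 102*k**4 + 313*k**3 + 440*k**2 + 250*k - 14)/(k**2 + 7*k + 12)
(s_(k+1) − s_k) − t_k = (-2)**k*(-12*k**4 - 70*k**3 - 121*k**2 - 84*k + 10)/(k**2 + 7*k + 12)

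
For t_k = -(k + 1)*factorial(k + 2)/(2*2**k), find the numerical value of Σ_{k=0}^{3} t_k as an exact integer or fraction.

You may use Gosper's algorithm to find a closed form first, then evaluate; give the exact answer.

Σ = -43

The ratio is (k + 2)*(k + 3)/(2*(k + 1)).
Factor: A=k/2 + 3/2; B=1; C=k + 1.
Key eq: (k/2 + 3/2)·f(k+1) = (1)·f(k) + (k + 1).
d = 0 from the (1,0,1) case.
Match coefficients ⇒ f(k) = 2.
Certificate R = B(k−1)f/C = 2/(k + 1) gives s_k = -factorial(k + 2)/2**k.
Check: Δs_k = -(k + 1)*factorial(k + 2)/(2*2**k). ✓
Sum = s_(4) − s_(0); s_(4) = -45, s_(0) = -2 ⇒ -43.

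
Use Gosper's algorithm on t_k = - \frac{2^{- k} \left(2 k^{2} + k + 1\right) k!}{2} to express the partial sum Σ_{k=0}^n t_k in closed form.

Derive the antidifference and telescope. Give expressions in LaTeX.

S(n) = 2^{- n - 1} \left(2^{n + 1} - 2 n^{2} n! - 5 n n! - 3 n!\right)

Ratio r(k) = (k + 1)*(k + 2*(k + 1)**2 + 2)/(2*(2*k**2 + k + 1)).
Factor: A=k/2 + 1/2; B=1; C=k**2 + k/2 + 1/2.
Set up (k/2 + 1/2)·f(k+1) − (1)·f(k) − (k**2 + k/2 + 1/2) = 0.
Bound: deg f ≤ 1.
Solve for f: f(k) = 2*k + 1 (degree 1 ≤ 1).
Then R = B(k−1)f/C = 2*(2*k + 1)/(2*k**2 + k + 1), so s_k = R(k)·t_k = -(2*k + 1)*factorial(k)/2**k.
Check: Δs_k = -(2*k**2 + k + 1)*factorial(k)/(2*2**k). ✓
s_(n+1) = -2**(-n - 1)*(2*n + 3)*factorial(n + 1) and s_(0) = -1, so S(n) = 2**(-n - 1)*(2**(n + 1) - 2*n**2*factorial(n) - 5*n*factorial(n) - 3*factorial(n)).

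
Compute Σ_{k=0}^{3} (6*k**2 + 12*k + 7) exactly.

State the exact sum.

Ratio r(k) = (6*k**2 + 24*k + 25)/(6*k**2 + 12*k + 7).
Take A(k)=1, B(k)=1, C(k)=k**2 + 2*k + 7/6.
Need (1)·f(k+1) − (1)·f(k) = k**2 + 2*k + 7/6.
d = 3 from the (0,0,2) case.
Coefficient equations give f(k) = k*(2*k**2 + 3*k + 2)/6.
So s_k = (B(k−1)f/C)·t_k = (k*(2*k**2 + 3*k + 2)/(6*k**2 + 12*k + 7))·t_k = k*(2*k**2 + 3*k + 2).
Δs = 6*k**2 + 12*k + 7, as required.
Sum = s_(4) − s_(0); s_(4) = 184, s_(0) = 0 ⇒ 184.

Σ = 184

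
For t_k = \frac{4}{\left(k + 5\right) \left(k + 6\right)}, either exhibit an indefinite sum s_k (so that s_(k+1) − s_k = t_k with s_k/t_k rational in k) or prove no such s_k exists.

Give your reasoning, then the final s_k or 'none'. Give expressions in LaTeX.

t_(k+1)/t_k = (k + 5)/(k + 7).
A = k + 5, B = k + 7, C = 1.
Solve (k + 5)·f(k+1) − (k + 6)·f(k) = 1.
Bound: deg f ≤ 1.
Solving with deg f ≤ 1: f(k) = k/5.
Certificate R = B(k−1)f/C = k*(k + 6)/5 gives s_k = 4*k/(5*(k + 5)).
Check: Δs_k = 4/(k**2 + 11*k + 30). ✓

s_k = \frac{4 k}{5 \left(k + 5\right)}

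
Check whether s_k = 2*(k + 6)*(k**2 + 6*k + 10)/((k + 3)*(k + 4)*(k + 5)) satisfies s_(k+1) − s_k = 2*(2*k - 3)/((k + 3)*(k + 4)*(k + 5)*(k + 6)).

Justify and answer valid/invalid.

Valid — Δs_k = t_k.

s_(k+1) = 2*(k + 7)*(6*k + (k + 1)**2 + 16)/((k + 4)*(k + 5)*(k + 6))
s_(k+1) − s_k = 2*(2*k - 3)/(k**4 + 18*k**3 + 119*k**2 + 342*k + 360)
(s_(k+1) − s_k) − t_k = 0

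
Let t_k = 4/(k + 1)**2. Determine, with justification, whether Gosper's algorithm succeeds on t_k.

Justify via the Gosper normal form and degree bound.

No; the coefficient equations for f are inconsistent.

Ratio r(k) = (k + 1)**2/(k + 2)**2.
Factor: A=k**2 + 2*k + 1; B=k**2 + 4*k + 4; C=1.
Solve (k**2 + 2*k + 1)·f(k+1) − (k**2 + 2*k + 1)·f(k) = 1.
From deg A=2, deg B=2, deg C=0: d=0.
Put f(k) = c0: A·f(k+1) − B(k−1)·f(k) − C = -1; need -1 = 0 — inconsistent ⇒ no f, not summable.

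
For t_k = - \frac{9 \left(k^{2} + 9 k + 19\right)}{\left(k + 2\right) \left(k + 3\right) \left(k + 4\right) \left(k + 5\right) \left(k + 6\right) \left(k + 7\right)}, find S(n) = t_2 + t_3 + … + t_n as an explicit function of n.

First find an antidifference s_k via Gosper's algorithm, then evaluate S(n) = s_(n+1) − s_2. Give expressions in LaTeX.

The ratio is (k + 2)*(9*k + (k + 1)**2 + 28)/((k + 8)*(k**2 + 9*k + 19)).
Gosper form: A/B · C(k+1)/C(k) with A=k + 2, B=k + 8, C=k**2 + 9*k + 19.
Solve (k + 2)·f(k+1) − (k + 7)·f(k) = k**2 + 9*k + 19.
From deg A=1, deg B=1, deg C=2: d=5.
Solve for f: f(k) = k*(k + 3)*(k + 5)*(k**2 + 12*k + 44)/144 (degree 5 ≤ 5).
So s_k = (B(k−1)f/C)·t_k = (k*(k + 3)*(k + 5)*(k + 7)*(k**2 + 12*k + 44)/(144*(k**2 + 9*k + 19)))·t_k = k*(-k**2 - 12*k - 44)/(16*(k**3 + 12*k**2 + 44*k + 48)).
Δs = 9*(-k**2 - 9*k - 19)/(k**6 + 27*k**5 + 295*k**4 + 1665*k**3 + 5104*k**2 + 8028*k + 5040), as required.
Evaluate: s_(n+1) = (-n**3 - 15*n**2 - 71*n - 57)/(16*(n**3 + 15*n**2 + 71*n + 105)); subtract s_(2) = -3/64 ⇒ S(n) = (-n**3 - 15*n**2 - 71*n + 87)/(64*(n**3 + 15*n**2 + 71*n + 105)).

S(n) = \frac{- n^{3} - 15 n^{2} - 71 n + 87}{64 \left(n^{3} + 15 n^{2} + 71 n + 105\right)}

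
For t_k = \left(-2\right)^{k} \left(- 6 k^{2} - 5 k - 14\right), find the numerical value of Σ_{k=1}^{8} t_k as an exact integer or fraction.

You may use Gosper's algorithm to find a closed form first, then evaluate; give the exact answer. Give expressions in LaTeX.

Compute t_(k+1)/t_k: get 2*(-6*k**2 - 17*k - 25)/(6*k**2 + 5*k + 14).
So A=-2 and B=1, with C=k**2 + 5*k/6 + 7/3.
Set up (-2)·f(k+1) − (1)·f(k) − (k**2 + 5*k/6 + 7/3) = 0.
deg f ≤ 2 (via 0,0,2).
Solve for f: f(k) = -(2*k**2 - k + 4)/6 (degree 2 ≤ 2).
Certificate R = B(k−1)f/C = -(2*k**2 - k + 4)/(6*k**2 + 5*k + 14) gives s_k = (-2)**k*(2*k**2 - k + 4).
Verify: (-2)**k*(-6*k**2 - 5*k - 14) matches t_k.
Σ_(k=1)^(8) t_k = s_(9) − s_(1) = -80384 − (-10) = -80374.

Σ = -80374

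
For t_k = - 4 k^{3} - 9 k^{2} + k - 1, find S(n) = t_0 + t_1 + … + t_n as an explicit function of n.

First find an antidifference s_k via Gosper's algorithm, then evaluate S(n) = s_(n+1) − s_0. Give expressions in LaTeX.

S(n) = - n^{4} - 5 n^{3} - 5 n^{2} - 2 n - 1

The ratio is (-k + 4*(k + 1)**3 + 9*(k + 1)**2)/(4*k**3 + 9*k**2 - k + 1).
So A=1 and B=1, with C=k**3 + 9*k**2/4 - k/4 + 1/4.
Need (1)·f(k+1) − (1)·f(k) = k**3 + 9*k**2/4 - k/4 + 1/4.
From deg A=0, deg B=0, deg C=3: d=4.
A polynomial solution: f(k) = k*(k**3 + k**2 - 4*k + 3)/4.
Get s_k = R·t_k = k*(-k**3 - k**2 + 4*k - 3) with R(k) = B(k−1)f(k)/C(k) = k*(k**3 + k**2 - 4*k + 3)/(4*k**3 + 9*k**2 - k + 1).
Δs = -4*k**3 - 9*k**2 + k - 1, as required.
Σ_(k=0)^n t_k = s_(n+1) − s_(0) = (-n**4 - 5*n**3 - 5*n**2 - 2*n - 1) − (0), i.e. -n**4 - 5*n**3 - 5*n**2 - 2*n - 1.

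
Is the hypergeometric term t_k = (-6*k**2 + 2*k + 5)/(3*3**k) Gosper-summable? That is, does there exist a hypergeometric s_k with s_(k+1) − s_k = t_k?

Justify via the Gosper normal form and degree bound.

Yes. s_k = k*(3*k + 2)/3**k.

The ratio is (6*k**2 + 10*k - 1)/(3*(6*k**2 - 2*k - 5)).
A = 1/3, B = 1, C = k**2 - k/3 - 5/6.
f must satisfy (1/3)·f(k+1) − (1)·f(k) = k**2 - k/3 - 5/6.
From deg A=0, deg B=0, deg C=2: d=2.
Solve for f: f(k) = -k*(3*k + 2)/2 (degree 2 ≤ 2).
So s_k = (B(k−1)f/C)·t_k = (-3*k*(3*k + 2)/(6*k**2 - 2*k - 5))·t_k = k*(3*k + 2)/3**k.
Verify: (-6*k**2 + 2*k + 5)/(3*3**k) matches t_k.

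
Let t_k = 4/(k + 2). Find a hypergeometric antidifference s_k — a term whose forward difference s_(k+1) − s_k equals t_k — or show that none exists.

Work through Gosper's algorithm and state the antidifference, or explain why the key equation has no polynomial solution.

Compute t_(k+1)/t_k: get (k + 2)/(k + 3).
Take A(k)=k + 2, B(k)=k + 3, C(k)=1.
Solve (k + 2)·f(k+1) − (k + 2)·f(k) = 1.
Bound: deg f ≤ 0.
Put f(k) = c0: A·f(k+1) − B(k−1)·f(k) − C = -1; need -1 = 0 — inconsistent ⇒ no f, not summable.

none — t_k is not Gosper-summable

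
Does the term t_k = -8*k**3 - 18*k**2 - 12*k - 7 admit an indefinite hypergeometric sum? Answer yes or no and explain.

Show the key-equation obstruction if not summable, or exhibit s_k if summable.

r(k) = (8*k**3 + 42*k**2 + 72*k + 45)/(8*k**3 + 18*k**2 + 12*k + 7) after simplifying.
A = 1, B = 1, C = k**3 + 9*k**2/4 + 3*k/2 + 7/8.
Need (1)·f(k+1) − (1)·f(k) = k**3 + 9*k**2/4 + 3*k/2 + 7/8.
Degrees (0,0,3) ⇒ d ≤ 4.
Solving with deg f ≤ 4: f(k) = k*(2*k**3 + 2*k**2 - k + 4)/8.
Certificate R = B(k−1)f/C = k*(2*k**3 + 2*k**2 - k + 4)/(8*k**3 + 18*k**2 + 12*k + 7) gives s_k = k*(-2*k**3 - 2*k**2 + k - 4).
s_(k+1) − s_k = -8*k**3 - 18*k**2 - 12*k - 7 = t_k.

Yes. s_k = k*(-2*k**3 - 2*k**2 + k - 4).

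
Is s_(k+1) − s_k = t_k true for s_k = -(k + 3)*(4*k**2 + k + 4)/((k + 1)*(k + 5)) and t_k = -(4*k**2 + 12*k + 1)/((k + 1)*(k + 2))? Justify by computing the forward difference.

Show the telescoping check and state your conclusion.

s_(k+1) = -(k + 4)*(k + 4*(k + 1)**2 + 5)/((k + 2)*(k + 6))
s_(k+1) − s_k = (-4*k**4 - 56*k**3 - 207*k**2 - 261*k - 36)/(k**4 + 14*k**3 + 65*k**2 + 112*k + 60)
(s_(k+1) − s_k) − t_k = 2*(23*k**2 + 55*k - 3)/(k**4 + 14*k**3 + 65*k**2 + 112*k + 60)

Invalid: residual 2*(23*k**2 + 55*k - 3)/(k**4 + 14*k**3 + 65*k**2 + 112*k + 60) ≠ 0.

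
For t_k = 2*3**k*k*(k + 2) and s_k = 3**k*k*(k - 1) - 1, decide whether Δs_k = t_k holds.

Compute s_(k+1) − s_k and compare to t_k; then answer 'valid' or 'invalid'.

s_(k+1) = 3**(k + 1)*k*(k + 1) - 1
s_(k+1) − s_k = 2*3**k*k*(k + 2)
(s_(k+1) − s_k) − t_k = 0

Valid: the claim telescopes to t_k.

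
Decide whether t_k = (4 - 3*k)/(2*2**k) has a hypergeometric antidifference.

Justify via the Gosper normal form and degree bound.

Step 1: r(k) = (3*k - 1)/(2*(3*k - 4)).
Normal form (A,B,C) = (1/2, 1, k - 4/3).
Key eq: (1/2)·f(k+1) = (1)·f(k) + (k - 4/3).
deg f ≤ 1 (via 0,0,1).
Coefficient equations give f(k) = -2*(3*k - 1)/3.
Then R = B(k−1)f/C = -2*(3*k - 1)/(3*k - 4), so s_k = R(k)·t_k = (3*k - 1)/2**k.
Δs = (4 - 3*k)/(2*2**k), as required.

Yes. s_k = (3*k - 1)/2**k.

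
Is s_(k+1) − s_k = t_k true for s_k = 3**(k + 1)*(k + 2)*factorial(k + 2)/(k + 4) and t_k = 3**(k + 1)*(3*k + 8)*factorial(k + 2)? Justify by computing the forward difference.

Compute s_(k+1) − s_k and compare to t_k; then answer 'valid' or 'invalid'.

s_(k+1) = 3**(k + 2)*(k + 3)*factorial(k + 3)/(k + 5)
s_(k+1) − s_k = 3**(k + 1)*(3*k**3 + 29*k**2 + 92*k + 98)*factorial(k + 2)/((k + 4)*(k + 5))
(s_(k+1) − s_k) − t_k = -6*3**k*(3*k**2 + 20*k + 31)*factorial(k + 2)/((k + 4)*(k + 5))

Invalid: residual -6*3**k*(3*k**2 + 20*k + 31)*factorial(k + 2)/((k + 4)*(k + 5)) ≠ 0.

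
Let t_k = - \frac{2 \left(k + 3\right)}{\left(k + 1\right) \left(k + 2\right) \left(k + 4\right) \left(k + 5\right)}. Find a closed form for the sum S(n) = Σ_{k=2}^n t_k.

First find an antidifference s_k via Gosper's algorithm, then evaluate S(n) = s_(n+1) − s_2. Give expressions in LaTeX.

S(n) = \frac{- n^{2} - 7 n + 8}{18 \left(n^{2} + 7 n + 10\right)}

r(k) = (k + 1)*(k + 4)**2/((k + 3)**2*(k + 6)) after simplifying.
Gosper form: A/B · C(k+1)/C(k) with A=k + 1, B=k + 6, C=k**2 + 6*k + 9.
Solve (k + 1)·f(k+1) − (k + 5)·f(k) = k**2 + 6*k + 9.
From deg A=1, deg B=1, deg C=2: d=4.
Match coefficients ⇒ f(k) = k*(k + 2)*(k + 3)*(k + 5)/8.
So s_k = (B(k−1)f/C)·t_k = (k*(k + 2)*(k + 5)**2/(8*(k + 3)))·t_k = k*(-k - 5)/(4*(k**2 + 5*k + 4)).
Δs = 2*(-k - 3)/(k**4 + 12*k**3 + 49*k**2 + 78*k + 40), as required.
Σ_(k=2)^n t_k = s_(n+1) − s_(2) = ((-n**2 - 7*n - 6)/(4*(n**2 + 7*n + 10))) − (-7/36), i.e. (-n**2 - 7*n + 8)/(18*(n**2 + 7*n + 10)).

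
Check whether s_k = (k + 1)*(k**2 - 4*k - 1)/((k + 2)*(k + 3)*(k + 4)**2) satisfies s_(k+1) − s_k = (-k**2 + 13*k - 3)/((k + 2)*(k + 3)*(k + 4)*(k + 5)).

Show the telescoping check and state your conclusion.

Invalid: residual 3*(2*k**3 - 8*k**2 - 70*k + 7)/(k**6 + 23*k**5 + 217*k**4 + 1073*k**3 + 2926*k**2 + 4160*k + 2400) ≠ 0.

s_(k+1) = -(k + 2)*(4*k - (k + 1)**2 + 5)/((k + 3)*(k + 4)*(k + 5)**2)
s_(k+1) − s_k = (-k**4 + 10*k**3 + 70*k**2 + 23*k - 39)/(k**6 + 23*k**5 + 217*k**4 + 1073*k**3 + 2926*k**2 + 4160*k + 2400)
(s_(k+1) − s_k) − t_k = 3*(2*k**3 - 8*k**2 - 70*k + 7)/(k**6 + 23*k**5 + 217*k**4 + 1073*k**3 + 2926*k**2 + 4160*k + 2400)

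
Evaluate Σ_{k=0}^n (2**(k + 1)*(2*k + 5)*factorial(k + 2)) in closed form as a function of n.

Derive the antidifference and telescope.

S(n) = 4*2**n*factorial(n + 3) - 4

t_(k+1)/t_k = 2*(k + 3)*(2*k + 7)/(2*k + 5).
A = 2*k + 6, B = 1, C = k + 5/2.
Need (2*k + 6)·f(k+1) − (1)·f(k) = k + 5/2.
Degrees (1,0,1) ⇒ d ≤ 0.
A polynomial solution: f(k) = 1/2.
Then R = B(k−1)f/C = 1/(2*k + 5), so s_k = R(k)·t_k = 2**(k + 1)*factorial(k + 2).
Check: Δs_k = 2**(k + 1)*(2*k + 5)*factorial(k + 2). ✓
s_(n+1) = 2**(n + 2)*factorial(n + 3) and s_(0) = 4, so S(n) = 4*2**n*factorial(n + 3) - 4.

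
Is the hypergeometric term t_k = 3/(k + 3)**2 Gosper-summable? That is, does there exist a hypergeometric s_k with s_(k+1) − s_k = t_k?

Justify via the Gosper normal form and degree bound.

Compute t_(k+1)/t_k: get (k + 3)**2/(k + 4)**2.
Factor: A=k**2 + 6*k + 9; B=k**2 + 8*k + 16; C=1.
f must satisfy (k**2 + 6*k + 9)·f(k+1) − (k**2 + 6*k + 9)·f(k) = 1.
deg f ≤ 0 (via 2,2,0).
f = c0 ⇒ A·f(k+1) − B(k−1)·f(k) − C = -1. The system {-1 = 0} is inconsistent; no antidifference.

No — key equation has no polynomial f.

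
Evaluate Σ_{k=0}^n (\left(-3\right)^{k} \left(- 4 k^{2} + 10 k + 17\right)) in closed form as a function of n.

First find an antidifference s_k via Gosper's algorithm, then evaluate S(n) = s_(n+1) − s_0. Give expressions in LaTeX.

Step 1: r(k) = 3*(-4*k**2 + 2*k + 23)/(4*k**2 - 10*k - 17).
Normal form (A,B,C) = (-3, 1, k**2 - 5*k/2 - 17/4).
Need (-3)·f(k+1) − (1)·f(k) = k**2 - 5*k/2 - 17/4.
d = 2 from the (0,0,2) case.
Match coefficients ⇒ f(k) = -(k**2 - 4*k - 2)/4.
Then R = B(k−1)f/C = -(k**2 - 4*k - 2)/(4*k**2 - 10*k - 17), so s_k = R(k)·t_k = (-3)**k*(k**2 - 4*k - 2).
Δs = (-3)**k*(-4*k**2 + 10*k + 17), as required.
Σ_(k=0)^n t_k = s_(n+1) − s_(0) = ((-3)**(n + 1)*(n**2 - 2*n - 5)) − (-2), i.e. -3*(-3)**n*n**2 + 6*(-3)**n*n + 15*(-3)**n + 2.

S(n) = - 3 \left(-3\right)^{n} n^{2} + 6 \left(-3\right)^{n} n + 15 \left(-3\right)^{n} + 2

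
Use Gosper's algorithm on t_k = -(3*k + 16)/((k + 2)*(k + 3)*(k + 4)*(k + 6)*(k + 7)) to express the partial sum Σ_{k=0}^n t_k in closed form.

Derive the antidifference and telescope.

S(n) = (-n**3 - 14*n**2 - 61*n - 48)/(36*(n**3 + 14*n**2 + 61*n + 84))

Ratio r(k) = (k + 2)*(k + 6)*(3*k + 19)/((k + 5)*(k + 8)*(3*k + 16)).
So A=k + 2 and B=k + 8, with C=k**2 + 31*k/3 + 80/3.
Set up (k + 2)·f(k+1) − (k + 7)·f(k) − (k**2 + 31*k/3 + 80/3) = 0.
deg f ≤ 5 (via 1,1,2).
Solve for f: f(k) = k*(k + 4)*(k + 5)*(k**2 + 11*k + 36)/108 (degree 5 ≤ 5).
So s_k = (B(k−1)f/C)·t_k = (k*(k + 4)*(k + 7)*(k**2 + 11*k + 36)/(36*(3*k + 16)))·t_k = k*(-k**2 - 11*k - 36)/(36*(k**3 + 11*k**2 + 36*k + 36)).
Verify: (-3*k - 16)/(k**5 + 22*k**4 + 185*k**3 + 740*k**2 + 1404*k + 1008) matches t_k.
Σ_(k=0)^n t_k = s_(n+1) − s_(0) = ((-n**3 - 14*n**2 - 61*n - 48)/(36*(n**3 + 14*n**2 + 61*n + 84))) − (0), i.e. (-n**3 - 14*n**2 - 61*n - 48)/(36*(n**3 + 14*n**2 + 61*n + 84)).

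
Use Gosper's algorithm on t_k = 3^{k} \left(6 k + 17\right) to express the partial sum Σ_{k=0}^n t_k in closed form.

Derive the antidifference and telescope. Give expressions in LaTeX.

Compute t_(k+1)/t_k: get 3*(6*k + 23)/(6*k + 17).
Gosper form: A/B · C(k+1)/C(k) with A=3, B=1, C=k + 17/6.
Set up (3)·f(k+1) − (1)·f(k) − (k + 17/6) = 0.
deg f ≤ 1 (via 0,0,1).
A polynomial solution: f(k) = (3*k + 4)/6.
Get s_k = R·t_k = 3**k*(3*k + 4) with R(k) = B(k−1)f(k)/C(k) = (3*k + 4)/(6*k + 17).
Check: Δs_k = 3**k*(6*k + 17). ✓
Evaluate: s_(n+1) = 3**(n + 1)*(3*n + 7); subtract s_(0) = 4 ⇒ S(n) = 9*3**n*n + 21*3**n - 4.

S(n) = 9 \cdot 3^{n} n + 21 \cdot 3^{n} - 4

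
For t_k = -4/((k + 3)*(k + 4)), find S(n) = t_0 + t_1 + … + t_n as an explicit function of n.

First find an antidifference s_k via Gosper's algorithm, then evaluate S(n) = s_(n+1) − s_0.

r(k) = (k + 3)/(k + 5) after simplifying.
Factor: A=k + 3; B=k + 5; C=1.
Solve (k + 3)·f(k+1) − (k + 4)·f(k) = 1.
Degrees (1,1,0) ⇒ d ≤ 1.
Solving with deg f ≤ 1: f(k) = k/3.
So s_k = (B(k−1)f/C)·t_k = (k*(k + 4)/3)·t_k = -4*k/(3*k + 9).
Check: Δs_k = -4/(k**2 + 7*k + 12). ✓
s_(n+1) = 4*(-n - 1)/(3*(n + 4)) and s_(0) = 0, so S(n) = 4*(-n - 1)/(3*(n + 4)).

S(n) = 4*(-n - 1)/(3*(n + 4))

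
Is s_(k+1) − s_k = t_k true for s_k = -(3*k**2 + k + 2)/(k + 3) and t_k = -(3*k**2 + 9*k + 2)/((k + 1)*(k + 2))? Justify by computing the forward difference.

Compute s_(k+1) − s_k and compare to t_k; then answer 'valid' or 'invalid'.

s_(k+1) = (-k - 3*(k + 1)**2 - 3)/(k + 4)
s_(k+1) − s_k = (-3*k**2 - 21*k - 10)/(k**2 + 7*k + 12)
(s_(k+1) − s_k) − t_k = 2*(11*k**2 + 25*k + 2)/(k**4 + 10*k**3 + 35*k**2 + 50*k + 24)

Invalid: residual 2*(11*k**2 + 25*k + 2)/(k**4 + 10*k**3 + 35*k**2 + 50*k + 24) ≠ 0.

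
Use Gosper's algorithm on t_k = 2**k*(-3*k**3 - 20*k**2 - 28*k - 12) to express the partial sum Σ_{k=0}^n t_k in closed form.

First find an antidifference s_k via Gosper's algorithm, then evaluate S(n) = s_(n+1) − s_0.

Compute t_(k+1)/t_k: get 2*(3*k**3 + 29*k**2 + 77*k + 63)/(3*k**3 + 20*k**2 + 28*k + 12).
Factor: A=2; B=1; C=k**3 + 20*k**2/3 + 28*k/3 + 4.
Need (2)·f(k+1) − (1)·f(k) = k**3 + 20*k**2/3 + 28*k/3 + 4.
Bound: deg f ≤ 3.
Match coefficients ⇒ f(k) = (3*k**3 + 2*k**2 + 2*k - 2)/3.
Certificate R = B(k−1)f/C = (3*k**3 + 2*k**2 + 2*k - 2)/(3*k**3 + 20*k**2 + 28*k + 12) gives s_k = 2**k*(-3*k**3 - 2*k**2 - 2*k + 2).
Δs = 2**k*(-3*k**3 - 20*k**2 - 28*k - 12), as required.
Telescope: S(n) = s_(n+1) − s_(0) = 2**(n + 1)*(-3*n**3 - 11*n**2 - 15*n - 5) − (2) = -6*2**n*n**3 - 22*2**n*n**2 - 30*2**n*n - 10*2**n - 2.

S(n) = -6*2**n*n**3 - 22*2**n*n**2 - 30*2**n*n - 10*2**n - 2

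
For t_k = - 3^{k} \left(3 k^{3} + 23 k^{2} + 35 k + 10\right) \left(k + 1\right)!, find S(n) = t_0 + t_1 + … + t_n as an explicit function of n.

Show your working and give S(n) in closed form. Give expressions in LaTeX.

S(n) = - 3 \cdot 3^{n} n^{4} n! - 27 \cdot 3^{n} n^{3} n! - 63 \cdot 3^{n} n^{2} n! - 45 \cdot 3^{n} n n! - 6 \cdot 3^{n} n! - 4

Step 1: r(k) = 3*(3*k**4 + 38*k**3 + 154*k**2 + 251*k + 142)/(3*k**3 + 23*k**2 + 35*k + 10).
Normal form (A,B,C) = (3*k + 6, 1, k**3 + 23*k**2/3 + 35*k/3 + 10/3).
f must satisfy (3*k + 6)·f(k+1) − (1)·f(k) = k**3 + 23*k**2/3 + 35*k/3 + 10/3.
d = 2 from the (1,0,3) case.
Solving with deg f ≤ 2: f(k) = (k**2 + 4*k - 4)/3.
Then R = B(k−1)f/C = (k**2 + 4*k - 4)/(3*k**3 + 23*k**2 + 35*k + 10), so s_k = R(k)·t_k = -3**k*(k**2 + 4*k - 4)*factorial(k + 1).
Check: Δs_k = -3**k*(3*k**3 + 23*k**2 + 35*k + 10)*factorial(k + 1). ✓
Telescope: S(n) = s_(n+1) − s_(0) = -3**(n + 1)*(n**2 + 6*n + 1)*factorial(n + 2) − (4) = -3*3**n*n**4*factorial(n) - 27*3**n*n**3*factorial(n) - 63*3**n*n**2*factorial(n) - 45*3**n*n*factorial(n) - 6*3**n*factorial(n) - 4.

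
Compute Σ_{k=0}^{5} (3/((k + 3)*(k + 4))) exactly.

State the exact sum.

Compute t_(k+1)/t_k: get (k + 3)/(k + 5).
A = k + 3, B = k + 5, C = 1.
Set up (k + 3)·f(k+1) − (k + 4)·f(k) − (1) = 0.
d = 1 from the (1,1,0) case.
Match coefficients ⇒ f(k) = k/3.
So s_k = (B(k−1)f/C)·t_k = (k*(k + 4)/3)·t_k = k/(k + 3).
s_(k+1) − s_k = 3/(k**2 + 7*k + 12) = t_k.
Sum = s_(6) − s_(0); s_(6) = 2/3, s_(0) = 0 ⇒ 2/3.

Σ = 2/3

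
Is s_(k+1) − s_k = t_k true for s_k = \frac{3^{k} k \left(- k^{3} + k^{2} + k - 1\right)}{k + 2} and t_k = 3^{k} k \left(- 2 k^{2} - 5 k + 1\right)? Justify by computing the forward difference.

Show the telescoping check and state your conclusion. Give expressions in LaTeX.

s_(k+1) = 3**(k + 1)*k**2*(-k**2 - 3*k - 2)/(k + 3)
s_(k+1) − s_k = 3**k*k*(-2*k**4 - 13*k**3 - 28*k**2 - 14*k + 3)/(k**2 + 5*k + 6)
(s_(k+1) − s_k) − t_k = 3**k*k*(2*k**3 + 8*k**2 + 11*k - 3)/(k**2 + 5*k + 6)

Invalid: residual \frac{3^{k} k \left(2 k^{3} + 8 k^{2} + 11 k - 3\right)}{k^{2} + 5 k + 6} ≠ 0.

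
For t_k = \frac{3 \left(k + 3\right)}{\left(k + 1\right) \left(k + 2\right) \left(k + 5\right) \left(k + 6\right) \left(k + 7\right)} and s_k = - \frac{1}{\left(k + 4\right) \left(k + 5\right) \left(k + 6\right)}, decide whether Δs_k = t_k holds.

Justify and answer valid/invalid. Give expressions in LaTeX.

Invalid: residual \frac{6 \left(- 2 k - 5\right)}{k^{6} + 25 k^{5} + 247 k^{4} + 1219 k^{3} + 3112 k^{2} + 3796 k + 1680} ≠ 0.

s_(k+1) = -1/((k + 5)*(k + 6)*(k + 7))
s_(k+1) − s_k = 3/((k + 4)*(k + 5)*(k + 6)*(k + 7))
(s_(k+1) − s_k) − t_k = 6*(-2*k - 5)/(k**6 + 25*k**5 + 247*k**4 + 1219*k**3 + 3112*k**2 + 3796*k + 1680)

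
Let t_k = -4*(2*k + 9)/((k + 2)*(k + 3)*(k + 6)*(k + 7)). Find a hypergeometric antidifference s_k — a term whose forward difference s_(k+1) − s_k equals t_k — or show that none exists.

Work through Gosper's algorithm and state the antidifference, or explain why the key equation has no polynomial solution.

The ratio is (k + 2)*(k + 6)*(2*k + 11)/((k + 4)*(k + 8)*(2*k + 9)).
A = k + 2, B = k + 8, C = k**3 + 27*k**2/2 + 121*k/2 + 90.
Set up (k + 2)·f(k+1) − (k + 7)·f(k) − (k**3 + 27*k**2/2 + 121*k/2 + 90) = 0.
From deg A=1, deg B=1, deg C=3: d=5.
Match coefficients ⇒ f(k) = k*(k + 3)*(k + 4)*(k + 5)*(k + 8)/24.
R(k) = B(k−1)·f(k)/C(k) = k*(k + 3)*(k + 7)*(k + 8)/(12*(2*k + 9)); s_k = R·t_k = k*(-k - 8)/(3*(k**2 + 8*k + 12)).
Check: Δs_k = 4*(-2*k - 9)/(k**4 + 18*k**3 + 113*k**2 + 288*k + 252). ✓

s_k = k*(-k - 8)/(3*(k**2 + 8*k + 12))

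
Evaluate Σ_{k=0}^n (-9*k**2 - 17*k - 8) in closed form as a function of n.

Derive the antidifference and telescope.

S(n) = -3*n**3 - 13*n**2 - 18*n - 8

Ratio r(k) = (9*k**2 + 35*k + 34)/(9*k**2 + 17*k + 8).
A = 1, B = 1, C = k**2 + 17*k/9 + 8/9.
Set up (1)·f(k+1) − (1)·f(k) − (k**2 + 17*k/9 + 8/9) = 0.
d = 3 from the (0,0,2) case.
A polynomial solution: f(k) = k*(k + 1)*(3*k + 1)/9.
Get s_k = R·t_k = k*(-3*k**2 - 4*k - 1) with R(k) = B(k−1)f(k)/C(k) = k*(3*k + 1)/(9*k + 8).
Verify: -9*k**2 - 17*k - 8 matches t_k.
s_(n+1) = -3*n**3 - 13*n**2 - 18*n - 8 and s_(0) = 0, so S(n) = -3*n**3 - 13*n**2 - 18*n - 8.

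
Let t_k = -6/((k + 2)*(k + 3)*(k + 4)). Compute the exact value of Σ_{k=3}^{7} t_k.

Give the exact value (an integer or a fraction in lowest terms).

Compute t_(k+1)/t_k: get (k + 2)/(k + 5).
Normal form (A,B,C) = (k + 2, k + 5, 1).
f must satisfy (k + 2)·f(k+1) − (k + 4)·f(k) = 1.
deg f ≤ 2 (via 1,1,0).
Match coefficients ⇒ f(k) = k*(k + 5)/12.
Get s_k = R·t_k = k*(-k - 5)/(2*(k + 2)*(k + 3)) with R(k) = B(k−1)f(k)/C(k) = k*(k + 4)*(k + 5)/12.
Check: Δs_k = -6/(k**3 + 9*k**2 + 26*k + 24). ✓
Telescoping: Σ = s_(8) − s_(3) = -26/55 − (-2/5) = -4/55.

Σ = -4/55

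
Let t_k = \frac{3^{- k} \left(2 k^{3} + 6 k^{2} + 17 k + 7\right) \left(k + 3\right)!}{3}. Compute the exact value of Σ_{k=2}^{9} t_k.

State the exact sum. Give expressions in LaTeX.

t_(k+1)/t_k = (2*k**4 + 20*k**3 + 83*k**2 + 172*k + 128)/(3*(2*k**3 + 6*k**2 + 17*k + 7)).
A = k/3 + 4/3, B = 1, C = k**3 + 3*k**2 + 17*k/2 + 7/2.
Solve (k/3 + 4/3)·f(k+1) − (1)·f(k) = k**3 + 3*k**2 + 17*k/2 + 7/2.
Bound: deg f ≤ 2.
Coefficient equations give f(k) = 3*(2*k**2 - 1)/2.
So s_k = (B(k−1)f/C)·t_k = (3*(2*k**2 - 1)/(2*k**3 + 6*k**2 + 17*k + 7))·t_k = (2*k**2 - 1)*factorial(k + 3)/3**k.
s_(k+1) − s_k = (2*k**3 + 6*k**2 + 17*k + 7)*factorial(k + 3)/(3*3**k) = t_k.
Evaluate s at k=10 and k=2: 5099494400/243 and 280/3; difference 5099471720/243.

Σ = 5099471720/243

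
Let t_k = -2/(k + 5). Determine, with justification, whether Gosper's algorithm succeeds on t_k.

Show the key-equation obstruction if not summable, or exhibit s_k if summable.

Ratio r(k) = (k + 5)/(k + 6).
Take A(k)=k + 5, B(k)=k + 6, C(k)=1.
Solve (k + 5)·f(k+1) − (k + 5)·f(k) = 1.
Degrees (1,1,0) ⇒ d ≤ 0.
Write f(k) = c0. Then LHS − RHS = -1, requiring -1 = 0: contradictory. No certificate.

No; the coefficient equations for f are inconsistent.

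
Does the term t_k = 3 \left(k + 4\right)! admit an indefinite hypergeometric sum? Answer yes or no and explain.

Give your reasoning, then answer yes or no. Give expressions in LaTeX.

No — key equation has no polynomial f.

The ratio is k + 5.
Gosper form: A/B · C(k+1)/C(k) with A=k + 5, B=1, C=1.
Key eq: (k + 5)·f(k+1) = (1)·f(k) + (1).
Bound: deg f ≤ -1.
deg f ≤ -1 is impossible — no certificate.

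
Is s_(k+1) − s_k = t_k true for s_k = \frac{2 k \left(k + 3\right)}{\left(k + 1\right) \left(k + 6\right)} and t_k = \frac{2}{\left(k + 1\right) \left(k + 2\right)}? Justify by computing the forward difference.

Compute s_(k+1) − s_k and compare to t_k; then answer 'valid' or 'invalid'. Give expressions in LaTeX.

Invalid: residual \frac{6 \left(k^{2} + k - 6\right)}{k^{4} + 16 k^{3} + 83 k^{2} + 152 k + 84} ≠ 0.

s_(k+1) = 2*(k + 1)*(k + 4)/((k + 2)*(k + 7))
s_(k+1) − s_k = 8*(k**2 + 4*k + 6)/(k**4 + 16*k**3 + 83*k**2 + 152*k + 84)
(s_(k+1) − s_k) − t_k = 6*(k**2 + k - 6)/(k**4 + 16*k**3 + 83*k**2 + 152*k + 84)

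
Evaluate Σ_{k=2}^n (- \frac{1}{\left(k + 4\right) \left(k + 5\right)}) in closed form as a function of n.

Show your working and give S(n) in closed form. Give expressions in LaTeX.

The ratio is (k + 4)/(k + 6).
So A=k + 4 and B=k + 6, with C=1.
Key eq: (k + 4)·f(k+1) = (k + 5)·f(k) + (1).
Bound: deg f ≤ 1.
Solve for f: f(k) = k/4 (degree 1 ≤ 1).
So s_k = (B(k−1)f/C)·t_k = (k*(k + 5)/4)·t_k = -k/(4*k + 16).
Verify: -1/(k**2 + 9*k + 20) matches t_k.
s_(n+1) = (-n - 1)/(4*(n + 5)) and s_(2) = -1/12, so S(n) = (1 - n)/(6*(n + 5)).

S(n) = \frac{1 - n}{6 \left(n + 5\right)}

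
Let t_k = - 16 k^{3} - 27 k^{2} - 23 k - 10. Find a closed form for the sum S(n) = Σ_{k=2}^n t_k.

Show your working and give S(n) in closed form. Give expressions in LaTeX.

The ratio is (16*k**3 + 75*k**2 + 125*k + 76)/(16*k**3 + 27*k**2 + 23*k + 10).
Gosper form: A/B · C(k+1)/C(k) with A=1, B=1, C=k**3 + 27*k**2/16 + 23*k/16 + 5/8.
Set up (1)·f(k+1) − (1)·f(k) − (k**3 + 27*k**2/16 + 23*k/16 + 5/8) = 0.
From deg A=0, deg B=0, deg C=3: d=4.
Match coefficients ⇒ f(k) = k*(4*k**3 + k**2 + 2*k + 3)/16.
Then R = B(k−1)f/C = k*(4*k**3 + k**2 + 2*k + 3)/(16*k**3 + 27*k**2 + 23*k + 10), so s_k = R(k)·t_k = k*(-4*k**3 - k**2 - 2*k - 3).
Verify: -16*k**3 - 27*k**2 - 23*k - 10 matches t_k.
Telescope: S(n) = s_(n+1) − s_(2) = -4*n**4 - 17*n**3 - 29*n**2 - 26*n - 10 − (-86) = -4*n**4 - 17*n**3 - 29*n**2 - 26*n + 76.

S(n) = - 4 n^{4} - 17 n^{3} - 29 n^{2} - 26 n + 76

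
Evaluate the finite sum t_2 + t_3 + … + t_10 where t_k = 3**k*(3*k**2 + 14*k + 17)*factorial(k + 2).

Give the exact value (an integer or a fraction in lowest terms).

Step 1: r(k) = 3*(3*k**3 + 29*k**2 + 94*k + 102)/(3*k**2 + 14*k + 17).
A = 3*k + 9, B = 1, C = k**2 + 14*k/3 + 17/3.
Solve (3*k + 9)·f(k+1) − (1)·f(k) = k**2 + 14*k/3 + 17/3.
From deg A=1, deg B=0, deg C=2: d=1.
Solve for f: f(k) = (k + 1)/3 (degree 1 ≤ 1).
R(k) = B(k−1)·f(k)/C(k) = (k + 1)/(3*k**2 + 14*k + 17); s_k = R·t_k = 3**k*(k + 1)*factorial(k + 2).
s_(k+1) − s_k = 3**k*(3*k**2 + 14*k + 17)*factorial(k + 2) = t_k.
Telescoping: Σ = s_(11) − s_(2) = 13237176643891200 − (648) = 13237176643890552.

Σ = 13237176643890552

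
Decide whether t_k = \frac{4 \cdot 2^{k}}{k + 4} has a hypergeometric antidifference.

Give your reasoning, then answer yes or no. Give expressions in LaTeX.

Ratio r(k) = 2*(k + 4)/(k + 5).
A = 2*k + 8, B = k + 5, C = 1.
Key eq: (2*k + 8)·f(k+1) = (k + 4)·f(k) + (1).
Bound: deg f ≤ -1.
Bound -1 < 0, so the key equation has no polynomial solution.

No; the degree bound rules out any f.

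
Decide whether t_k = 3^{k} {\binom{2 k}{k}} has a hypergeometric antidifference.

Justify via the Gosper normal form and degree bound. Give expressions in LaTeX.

The ratio is 6*(2*k + 1)/(k + 1).
A = 12*k + 6, B = k + 1, C = 1.
Set up (12*k + 6)·f(k+1) − (k)·f(k) − (1) = 0.
deg f ≤ -1 (via 1,1,0).
d = -1 < 0 ⇒ no nonzero polynomial f; not summable.

No; the degree bound rules out any f.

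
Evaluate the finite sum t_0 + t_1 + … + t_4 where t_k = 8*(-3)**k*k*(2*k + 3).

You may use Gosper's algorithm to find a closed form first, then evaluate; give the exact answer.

Σ = 23568

Compute t_(k+1)/t_k: get -3*(k + 1)*(2*k + 5)/(k*(2*k + 3)).
Normal form (A,B,C) = (-3, 1, k**2 + 3*k/2).
Solve (-3)·f(k+1) − (1)·f(k) = k**2 + 3*k/2.
Bound: deg f ≤ 2.
Match coefficients ⇒ f(k) = -(4*k**2 - 3)/16.
Then R = B(k−1)f/C = -(4*k**2 - 3)/(8*k*(2*k + 3)), so s_k = R(k)·t_k = (-3)**k*(3 - 4*k**2).
Verify: 8*(-3)**k*k*(2*k + 3) matches t_k.
Σ_(k=0)^(4) t_k = s_(5) − s_(0) = 23571 − (3) = 23568.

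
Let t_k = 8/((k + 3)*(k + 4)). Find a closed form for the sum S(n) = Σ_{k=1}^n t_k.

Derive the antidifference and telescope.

Compute t_(k+1)/t_k: get (k + 3)/(k + 5).
Normal form (A,B,C) = (k + 3, k + 5, 1).
Solve (k + 3)·f(k+1) − (k + 4)·f(k) = 1.
deg f ≤ 1 (via 1,1,0).
Coefficient equations give f(k) = k/3.
So s_k = (B(k−1)f/C)·t_k = (k*(k + 4)/3)·t_k = 8*k/(3*(k + 3)).
Δs = 8/(k**2 + 7*k + 12), as required.
Telescope: S(n) = s_(n+1) − s_(1) = 8*(n + 1)/(3*(n + 4)) − (2/3) = 2*n/(n + 4).

S(n) = 2*n/(n + 4)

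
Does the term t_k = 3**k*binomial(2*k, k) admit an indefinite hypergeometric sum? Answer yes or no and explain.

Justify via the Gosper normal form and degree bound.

The ratio is 6*(2*k + 1)/(k + 1).
Take A(k)=12*k + 6, B(k)=k + 1, C(k)=1.
Set up (12*k + 6)·f(k+1) − (k)·f(k) − (1) = 0.
deg f ≤ -1 (via 1,1,0).
deg f ≤ -1 is impossible — no certificate.

No — key equation has no polynomial f.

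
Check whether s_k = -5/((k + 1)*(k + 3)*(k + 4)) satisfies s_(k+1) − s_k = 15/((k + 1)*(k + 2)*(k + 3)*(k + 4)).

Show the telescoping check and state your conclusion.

s_(k+1) = -5/((k + 2)*(k + 4)*(k + 5))
s_(k+1) − s_k = 5*(3*k + 7)/(k**5 + 15*k**4 + 85*k**3 + 225*k**2 + 274*k + 120)
(s_(k+1) − s_k) − t_k = -40/(k**5 + 15*k**4 + 85*k**3 + 225*k**2 + 274*k + 120)

Invalid: residual -40/(k**5 + 15*k**4 + 85*k**3 + 225*k**2 + 274*k + 120) ≠ 0.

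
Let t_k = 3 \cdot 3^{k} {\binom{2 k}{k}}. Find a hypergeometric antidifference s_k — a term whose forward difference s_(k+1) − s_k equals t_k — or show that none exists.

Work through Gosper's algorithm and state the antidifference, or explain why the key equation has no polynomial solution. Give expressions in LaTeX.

no hypergeometric antidifference exists

Ratio r(k) = 6*(2*k + 1)/(k + 1).
So A=12*k + 6 and B=k + 1, with C=1.
Solve (12*k + 6)·f(k+1) − (k)·f(k) = 1.
deg f ≤ -1 (via 1,1,0).
Bound -1 < 0, so the key equation has no polynomial solution.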